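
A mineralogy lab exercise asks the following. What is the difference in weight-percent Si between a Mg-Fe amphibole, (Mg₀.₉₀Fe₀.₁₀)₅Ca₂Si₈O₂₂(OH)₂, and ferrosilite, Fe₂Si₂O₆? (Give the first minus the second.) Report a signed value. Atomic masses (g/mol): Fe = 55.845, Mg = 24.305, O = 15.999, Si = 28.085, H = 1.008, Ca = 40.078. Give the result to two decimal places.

Si in (Mg₀.₉₀Fe₀.₁₀)₅Ca₂Si₈O₂₂(OH)₂: molar mass 828.123 g/mol; 8×28.085 = 224.680 g → 27.13 wt%.
Si in Fe₂Si₂O₆: molar mass 263.854 g/mol; 2×28.085 = 56.170 g → 21.29 wt%.
Difference = 27.13 − 21.29 = 5.84 percentage points.

5.84 percentage points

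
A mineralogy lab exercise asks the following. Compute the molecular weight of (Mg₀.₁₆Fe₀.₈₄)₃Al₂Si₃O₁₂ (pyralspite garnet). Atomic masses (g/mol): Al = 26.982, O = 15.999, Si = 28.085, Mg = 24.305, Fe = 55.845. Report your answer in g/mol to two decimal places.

M = 0.48·24.305 + 2.52·55.845 + 2·26.982 + 3·28.085 + 12·15.999

482.60 g/mol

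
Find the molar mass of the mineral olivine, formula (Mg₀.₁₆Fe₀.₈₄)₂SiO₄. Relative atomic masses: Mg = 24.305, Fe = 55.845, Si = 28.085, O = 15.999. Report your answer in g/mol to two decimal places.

193.68 g/mol

Mg: 0.32 × 24.305 = 7.7776
Fe: 1.68 × 55.845 = 93.8196
Si: 1 × 28.085 = 28.0850
O: 4 × 15.999 = 63.9960
Summing the contributions gives the formula mass.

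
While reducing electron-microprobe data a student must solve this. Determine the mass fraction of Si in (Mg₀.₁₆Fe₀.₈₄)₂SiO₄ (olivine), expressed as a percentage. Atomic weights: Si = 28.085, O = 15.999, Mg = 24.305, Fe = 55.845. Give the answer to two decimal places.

14.50 weight percent

Formula mass = 0.32·24.305 + 1.68·55.845 + 1·28.085 + 4·15.999 = 193.678 g/mol, of which 28.085 g is Si.
So Si makes up 28.085/193.678 = 0.1450 of the mass, i.e. 14.50%.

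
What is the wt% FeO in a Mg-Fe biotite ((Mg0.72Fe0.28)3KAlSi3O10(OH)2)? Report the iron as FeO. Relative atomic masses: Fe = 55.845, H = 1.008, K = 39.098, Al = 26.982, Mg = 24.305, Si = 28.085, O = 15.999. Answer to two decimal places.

M((Mg0.72Fe0.28)3KAlSi3O10(OH)2) = 443.748 g/mol; M(FeO) = 71.844 g/mol.
Moles FeO per formula unit = 0.84 Fe ÷ 1 = 0.8400.
FeO fraction = (0.8400 × 71.844) / 443.748 = 60.349/443.748 = 0.1360.

13.60 wt%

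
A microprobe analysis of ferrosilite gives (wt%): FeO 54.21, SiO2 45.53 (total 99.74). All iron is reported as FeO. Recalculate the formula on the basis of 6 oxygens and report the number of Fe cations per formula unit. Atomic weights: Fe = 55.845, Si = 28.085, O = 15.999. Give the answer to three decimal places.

1.994 Fe apfu

54.21 wt% FeO ÷ 71.844 g/mol = 0.75455 mol, giving 0.75455 Fe and 0.75455 O.
45.53 wt% SiO2 ÷ 60.083 g/mol = 0.75779 mol, giving 0.75779 Si and 1.51558 O.
Oxygen sums to 2.27013; scaling by 6/2.27013 = 2.64302 puts the formula on 6 O.
Fe: 0.75455 × 2.64302 = 1.994 atoms per formula unit.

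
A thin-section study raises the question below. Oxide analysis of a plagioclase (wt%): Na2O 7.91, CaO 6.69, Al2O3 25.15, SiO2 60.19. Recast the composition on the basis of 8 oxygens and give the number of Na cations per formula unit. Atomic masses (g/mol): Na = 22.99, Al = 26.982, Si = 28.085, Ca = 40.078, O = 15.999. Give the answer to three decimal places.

0.683 Na apfu

7.91 wt% Na2O ÷ 61.979 g/mol = 0.12762 mol, giving 0.25524 Na and 0.12762 O.
6.69 wt% CaO ÷ 56.077 g/mol = 0.11930 mol, giving 0.11930 Ca and 0.11930 O.
25.15 wt% Al2O3 ÷ 101.961 g/mol = 0.24666 mol, giving 0.49332 Al and 0.73998 O.
60.19 wt% SiO2 ÷ 60.083 g/mol = 1.00178 mol, giving 1.00178 Si and 2.00356 O.
Oxygen sums to 2.99046; scaling by 8/2.99046 = 2.67517 puts the formula on 8 O.
Na: 0.25524 × 2.67517 = 0.683 atoms per formula unit.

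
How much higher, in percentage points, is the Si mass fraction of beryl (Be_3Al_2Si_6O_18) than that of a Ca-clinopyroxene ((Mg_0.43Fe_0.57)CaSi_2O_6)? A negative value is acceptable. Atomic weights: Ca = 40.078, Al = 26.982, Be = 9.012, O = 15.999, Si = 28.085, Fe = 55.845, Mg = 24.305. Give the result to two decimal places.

7.40 percentage points

Si in Be_3Al_2Si_6O_18: molar mass 537.492 g/mol; 6×28.085 = 168.510 g → 31.35 wt%.
Si in (Mg_0.43Fe_0.57)CaSi_2O_6: molar mass 234.525 g/mol; 2×28.085 = 56.170 g → 23.95 wt%.
Difference = 31.35 − 23.95 = 7.40 percentage points.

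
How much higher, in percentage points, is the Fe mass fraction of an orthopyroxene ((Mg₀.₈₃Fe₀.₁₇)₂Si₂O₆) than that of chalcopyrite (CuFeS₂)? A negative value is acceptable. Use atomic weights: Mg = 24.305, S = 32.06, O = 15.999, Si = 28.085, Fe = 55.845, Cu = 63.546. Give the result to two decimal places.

-21.45 percentage points

Fe in (Mg₀.₈₃Fe₀.₁₇)₂Si₂O₆: molar mass 211.498 g/mol; 0.34×55.845 = 18.987 g → 8.98 wt%.
Fe in CuFeS₂: molar mass 183.511 g/mol; 1×55.845 = 55.845 g → 30.43 wt%.
Difference = 8.98 − 30.43 = -21.45 percentage points.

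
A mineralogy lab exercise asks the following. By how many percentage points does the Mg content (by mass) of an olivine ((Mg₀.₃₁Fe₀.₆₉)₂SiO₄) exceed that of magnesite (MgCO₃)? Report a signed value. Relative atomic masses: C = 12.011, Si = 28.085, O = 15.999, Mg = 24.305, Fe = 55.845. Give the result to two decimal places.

-20.65 percentage points

First mineral: 15.069 g Mg in 184.216 g formula = 8.18 wt% Mg.
Second mineral: 24.305 g Mg in 84.313 g formula = 28.83 wt% Mg.
8.18% − 28.83% gives a difference of -20.65 percentage points.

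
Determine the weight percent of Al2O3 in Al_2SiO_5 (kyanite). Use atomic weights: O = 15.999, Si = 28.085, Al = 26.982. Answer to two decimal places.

62.92 wt%

M(Al_2SiO_5) = 162.044 g/mol; M(Al2O3) = 101.961 g/mol.
Moles Al2O3 per formula unit = 2 Al ÷ 2 = 1.0000.
Al2O3 fraction = (1.0000 × 101.961) / 162.044 = 101.961/162.044 = 0.6292.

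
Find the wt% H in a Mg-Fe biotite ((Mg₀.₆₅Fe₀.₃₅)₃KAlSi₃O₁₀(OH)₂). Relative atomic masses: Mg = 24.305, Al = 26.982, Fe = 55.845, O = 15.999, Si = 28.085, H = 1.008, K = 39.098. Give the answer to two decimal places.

Molar mass of (Mg₀.₆₅Fe₀.₃₅)₃KAlSi₃O₁₀(OH)₂: 1.95×24.305 + 1.05×55.845 + 1×39.098 + 1×26.982 + 3×28.085 + 12×15.999 + 2×1.008 = 450.371 g/mol.
Mass of H per formula unit: 2 × 1.008 = 2.016 g.
Weight fraction H = 2.016 / 450.371 = 0.0045.

0.45 weight percent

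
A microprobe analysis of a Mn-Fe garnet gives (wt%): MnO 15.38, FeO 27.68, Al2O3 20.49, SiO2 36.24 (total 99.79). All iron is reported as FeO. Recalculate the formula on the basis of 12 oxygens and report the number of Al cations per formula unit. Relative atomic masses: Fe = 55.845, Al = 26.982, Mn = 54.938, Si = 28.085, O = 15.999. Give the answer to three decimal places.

MnO: 15.38/70.937 = 0.21681 mol → 0.21681 mol Mn, 0.21681 mol O.
FeO: 27.68/71.844 = 0.38528 mol → 0.38528 mol Fe, 0.38528 mol O.
Al2O3: 20.49/101.961 = 0.20096 mol → 0.40192 mol Al, 0.60288 mol O.
SiO2: 36.24/60.083 = 0.60317 mol → 0.60317 mol Si, 1.20634 mol O.
Total oxygen = 2.41131 mol. Normalization factor = 12/2.41131 = 4.97655.
Al per 12 O = 0.40192 × 4.97655 = 2.000.

2.000 Al apfu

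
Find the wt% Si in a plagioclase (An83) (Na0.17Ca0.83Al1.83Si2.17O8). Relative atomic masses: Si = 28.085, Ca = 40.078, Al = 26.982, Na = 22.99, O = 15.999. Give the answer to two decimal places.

Molar mass of Na0.17Ca0.83Al1.83Si2.17O8: 0.17*22.99 + 0.83*40.078 + 1.83*26.982 + 2.17*28.085 + 8*15.999 = 275.487 g/mol.
Mass of Si per formula unit: 2.17 × 28.085 = 60.944 g.
Weight fraction Si = 60.944 / 275.487 = 0.2212.

22.12 mass %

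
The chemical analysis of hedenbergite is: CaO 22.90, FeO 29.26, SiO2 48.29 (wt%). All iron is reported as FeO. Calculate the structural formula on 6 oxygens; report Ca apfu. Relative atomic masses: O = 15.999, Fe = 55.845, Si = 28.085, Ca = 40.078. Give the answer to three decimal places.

CaO: 22.90/56.077 = 0.40837 mol → 0.40837 mol Ca, 0.40837 mol O.
FeO: 29.26/71.844 = 0.40727 mol → 0.40727 mol Fe, 0.40727 mol O.
SiO2: 48.29/60.083 = 0.80372 mol → 0.80372 mol Si, 1.60744 mol O.
Total oxygen = 2.42308 mol. Normalization factor = 6/2.42308 = 2.47619.
Ca per 6 O = 0.40837 × 2.47619 = 1.011.

1.011 Ca apfu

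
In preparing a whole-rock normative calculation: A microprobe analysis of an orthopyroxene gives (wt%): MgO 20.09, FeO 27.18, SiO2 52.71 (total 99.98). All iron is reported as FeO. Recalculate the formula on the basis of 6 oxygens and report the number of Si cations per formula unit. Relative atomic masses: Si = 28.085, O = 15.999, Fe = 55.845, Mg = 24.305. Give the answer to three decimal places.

2.000 Si apfu

MgO (M=40.304): mol = 0.49846; Mg = 0.49846, O = 0.49846.
FeO (M=71.844): mol = 0.37832; Fe = 0.37832, O = 0.37832.
SiO2 (M=60.083): mol = 0.87729; Si = 0.87729, O = 1.75458.
ΣO = 2.63136; factor = 6/ΣO = 2.28019.
Si apfu = 0.87729 × 2.28019 = 2.000.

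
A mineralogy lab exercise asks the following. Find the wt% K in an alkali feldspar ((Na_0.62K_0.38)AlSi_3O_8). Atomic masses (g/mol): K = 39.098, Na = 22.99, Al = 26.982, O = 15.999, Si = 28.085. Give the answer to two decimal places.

5.54 mass %

Formula mass = 0.62×22.99 + 0.38×39.098 + 1×26.982 + 3×28.085 + 8×15.999 = 268.340 g/mol, of which 14.857 g is K.
So K makes up 14.857/268.340 = 0.0554 of the mass, i.e. 5.54%.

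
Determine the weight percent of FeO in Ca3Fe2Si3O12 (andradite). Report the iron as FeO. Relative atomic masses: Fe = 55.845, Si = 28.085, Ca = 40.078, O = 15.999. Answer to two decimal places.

Molar mass of Ca3Fe2Si3O12 = 3×40.078 + 2×55.845 + 3×28.085 + 12×15.999 = 508.167 g/mol.
Each formula unit contains 2 Fe, equivalent to 2/1 = 2.0000 mol FeO.
M(FeO) = 1×55.845 + 1×15.999 = 71.844 g/mol.
Mass of FeO per formula unit = 2.0000 × 71.844 = 143.688 g.
FeO wt% = 143.688 / 508.167 × 100 = 28.28%.

28.28 wt%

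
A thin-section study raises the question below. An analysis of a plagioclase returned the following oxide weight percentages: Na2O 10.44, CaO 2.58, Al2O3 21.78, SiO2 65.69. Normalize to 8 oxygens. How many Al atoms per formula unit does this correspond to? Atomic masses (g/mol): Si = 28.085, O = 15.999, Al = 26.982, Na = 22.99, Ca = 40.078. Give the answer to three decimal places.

Na2O (M=61.979): mol = 0.16844; Na = 0.33688, O = 0.16844.
CaO (M=56.077): mol = 0.04601; Ca = 0.04601, O = 0.04601.
Al2O3 (M=101.961): mol = 0.21361; Al = 0.42722, O = 0.64083.
SiO2 (M=60.083): mol = 1.09332; Si = 1.09332, O = 2.18664.
ΣO = 3.04192; factor = 8/ΣO = 2.62992.
Al apfu = 0.42722 × 2.62992 = 1.124.

1.124 Al apfu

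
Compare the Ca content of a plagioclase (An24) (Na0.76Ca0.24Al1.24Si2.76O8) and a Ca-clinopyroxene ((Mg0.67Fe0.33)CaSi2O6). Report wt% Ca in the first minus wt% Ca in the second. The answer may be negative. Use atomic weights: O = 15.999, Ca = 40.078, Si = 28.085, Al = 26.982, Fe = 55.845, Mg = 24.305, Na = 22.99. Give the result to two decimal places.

First mineral: 9.619 g Ca in 266.055 g formula = 3.62 wt% Ca.
Second mineral: 40.078 g Ca in 226.955 g formula = 17.66 wt% Ca.
3.62% − 17.66% gives a difference of -14.04 percentage points.

-14.04 percentage points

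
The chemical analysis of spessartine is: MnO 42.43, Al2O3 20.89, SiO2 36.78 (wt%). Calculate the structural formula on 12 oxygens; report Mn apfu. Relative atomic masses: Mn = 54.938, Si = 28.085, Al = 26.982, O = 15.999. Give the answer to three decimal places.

2.945 Mn apfu

MnO: 42.43/70.937 = 0.59814 mol → 0.59814 mol Mn, 0.59814 mol O.
Al2O3: 20.89/101.961 = 0.20488 mol → 0.40976 mol Al, 0.61464 mol O.
SiO2: 36.78/60.083 = 0.61215 mol → 0.61215 mol Si, 1.22430 mol O.
Total oxygen = 2.43708 mol. Normalization factor = 12/2.43708 = 4.92393.
Mn per 12 O = 0.59814 × 4.92393 = 2.945.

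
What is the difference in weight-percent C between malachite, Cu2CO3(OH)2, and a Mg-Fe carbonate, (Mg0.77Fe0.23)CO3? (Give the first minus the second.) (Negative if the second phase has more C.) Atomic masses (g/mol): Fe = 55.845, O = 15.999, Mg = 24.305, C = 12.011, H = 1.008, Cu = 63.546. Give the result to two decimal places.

-7.69 percentage points

C in Cu2CO3(OH)2: molar mass 221.114 g/mol; 1×12.011 = 12.011 g → 5.43 wt%.
C in (Mg0.77Fe0.23)CO3: molar mass 91.567 g/mol; 1×12.011 = 12.011 g → 13.12 wt%.
Difference = 5.43 − 13.12 = -7.69 percentage points.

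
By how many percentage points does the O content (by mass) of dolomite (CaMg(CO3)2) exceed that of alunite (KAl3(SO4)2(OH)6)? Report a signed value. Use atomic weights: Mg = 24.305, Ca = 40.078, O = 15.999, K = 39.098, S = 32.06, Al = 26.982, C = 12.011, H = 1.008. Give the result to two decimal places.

-2.02 percentage points

M(CaMg(CO3)2) = 184.399 g/mol, so wt% O = 95.994/184.399 × 100 = 52.06%.
M(KAl3(SO4)2(OH)6) = 414.198 g/mol, so wt% O = 223.986/414.198 × 100 = 54.08%.
52.06 − 54.08 = -2.02 pp.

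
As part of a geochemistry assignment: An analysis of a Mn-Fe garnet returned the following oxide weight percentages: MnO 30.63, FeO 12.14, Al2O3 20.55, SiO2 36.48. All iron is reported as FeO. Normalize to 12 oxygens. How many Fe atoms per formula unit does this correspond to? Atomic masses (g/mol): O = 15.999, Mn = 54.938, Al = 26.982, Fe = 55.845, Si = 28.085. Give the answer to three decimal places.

0.838 Fe apfu

MnO (M=70.937): mol = 0.43179; Mn = 0.43179, O = 0.43179.
FeO (M=71.844): mol = 0.16898; Fe = 0.16898, O = 0.16898.
Al2O3 (M=101.961): mol = 0.20155; Al = 0.40310, O = 0.60465.
SiO2 (M=60.083): mol = 0.60716; Si = 0.60716, O = 1.21432.
ΣO = 2.41974; factor = 12/ΣO = 4.95921.
Fe apfu = 0.16898 × 4.95921 = 0.838.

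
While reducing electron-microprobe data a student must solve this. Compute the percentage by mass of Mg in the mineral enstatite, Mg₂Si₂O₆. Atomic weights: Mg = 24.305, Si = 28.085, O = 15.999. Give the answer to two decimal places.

24.21 wt%

Molar mass of Mg₂Si₂O₆: 2·24.305 + 2·28.085 + 6·15.999 = 200.774 g/mol.
Mass of Mg per formula unit: 2 × 24.305 = 48.610 g.
Weight fraction Mg = 48.610 / 200.774 = 0.2421.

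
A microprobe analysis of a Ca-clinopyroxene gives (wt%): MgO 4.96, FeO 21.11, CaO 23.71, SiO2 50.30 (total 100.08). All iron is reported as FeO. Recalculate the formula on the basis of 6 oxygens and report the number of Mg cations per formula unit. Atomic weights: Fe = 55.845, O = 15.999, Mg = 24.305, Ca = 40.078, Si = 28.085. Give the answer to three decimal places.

MgO: 4.96/40.304 = 0.12306 mol → 0.12306 mol Mg, 0.12306 mol O.
FeO: 21.11/71.844 = 0.29383 mol → 0.29383 mol Fe, 0.29383 mol O.
CaO: 23.71/56.077 = 0.42281 mol → 0.42281 mol Ca, 0.42281 mol O.
SiO2: 50.30/60.083 = 0.83718 mol → 0.83718 mol Si, 1.67436 mol O.
Total oxygen = 2.51406 mol. Normalization factor = 6/2.51406 = 2.38658.
Mg per 6 O = 0.12306 × 2.38658 = 0.294.

0.294 Mg apfu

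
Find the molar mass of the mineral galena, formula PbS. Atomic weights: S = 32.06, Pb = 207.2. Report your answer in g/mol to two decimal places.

239.26 g/mol

Pb: 1 × 207.2 = 207.2000
S: 1 × 32.06 = 32.0600
Summing the contributions gives the formula mass.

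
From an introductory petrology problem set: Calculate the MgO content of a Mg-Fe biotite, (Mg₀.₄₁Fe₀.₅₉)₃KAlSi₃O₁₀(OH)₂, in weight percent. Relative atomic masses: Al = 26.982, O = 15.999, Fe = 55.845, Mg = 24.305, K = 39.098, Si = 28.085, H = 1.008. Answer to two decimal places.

10.48 wt%

Formula mass = 473.080 g/mol.
1.23 Mg → 1.2300 mol MgO per formula unit; M(MgO) = 40.304, so MgO mass = 49.574 g.
49.574/473.080 × 100 = 10.48 wt%.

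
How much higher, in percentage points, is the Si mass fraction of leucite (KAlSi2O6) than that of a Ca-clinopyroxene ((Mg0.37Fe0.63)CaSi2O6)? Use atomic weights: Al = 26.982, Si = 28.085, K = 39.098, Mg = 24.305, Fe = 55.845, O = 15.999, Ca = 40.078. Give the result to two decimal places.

M(KAlSi2O6) = 218.244 g/mol, so wt% Si = 56.170/218.244 × 100 = 25.74%.
M((Mg0.37Fe0.63)CaSi2O6) = 236.417 g/mol, so wt% Si = 56.170/236.417 × 100 = 23.76%.
25.74 − 23.76 = 1.98 pp.

1.98 percentage points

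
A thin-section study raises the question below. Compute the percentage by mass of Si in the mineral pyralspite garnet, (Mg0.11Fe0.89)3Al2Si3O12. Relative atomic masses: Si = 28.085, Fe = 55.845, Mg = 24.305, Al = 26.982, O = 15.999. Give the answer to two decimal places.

M((Mg0.11Fe0.89)3Al2Si3O12) = 487.334 g/mol.
Si contributes 3 × 28.085 = 84.255 g per mole.
84.255/487.334 = 0.1729 → 17.29%.

17.29 mass %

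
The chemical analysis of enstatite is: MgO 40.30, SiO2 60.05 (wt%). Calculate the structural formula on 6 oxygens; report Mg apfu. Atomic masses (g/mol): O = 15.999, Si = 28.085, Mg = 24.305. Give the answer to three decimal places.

MgO: 40.30/40.304 = 0.99990 mol → 0.99990 mol Mg, 0.99990 mol O.
SiO2: 60.05/60.083 = 0.99945 mol → 0.99945 mol Si, 1.99890 mol O.
Total oxygen = 2.99880 mol. Normalization factor = 6/2.99880 = 2.00080.
Mg per 6 O = 0.99990 × 2.00080 = 2.001.

2.001 Mg apfu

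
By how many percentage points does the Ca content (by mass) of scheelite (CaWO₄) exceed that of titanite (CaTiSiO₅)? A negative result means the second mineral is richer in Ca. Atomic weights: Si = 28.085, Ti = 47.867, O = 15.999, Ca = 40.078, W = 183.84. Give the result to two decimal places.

-6.53 percentage points

First mineral: 40.078 g Ca in 287.914 g formula = 13.92 wt% Ca.
Second mineral: 40.078 g Ca in 196.025 g formula = 20.45 wt% Ca.
13.92% − 20.45% gives a difference of -6.53 percentage points.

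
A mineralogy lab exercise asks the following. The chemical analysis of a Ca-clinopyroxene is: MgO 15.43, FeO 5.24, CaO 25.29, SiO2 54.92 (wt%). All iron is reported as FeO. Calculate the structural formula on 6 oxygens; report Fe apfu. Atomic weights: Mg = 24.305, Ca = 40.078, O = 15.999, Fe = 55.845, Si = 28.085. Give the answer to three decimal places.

0.160 Fe apfu

15.43 wt% MgO ÷ 40.304 g/mol = 0.38284 mol, giving 0.38284 Mg and 0.38284 O.
5.24 wt% FeO ÷ 71.844 g/mol = 0.07294 mol, giving 0.07294 Fe and 0.07294 O.
25.29 wt% CaO ÷ 56.077 g/mol = 0.45099 mol, giving 0.45099 Ca and 0.45099 O.
54.92 wt% SiO2 ÷ 60.083 g/mol = 0.91407 mol, giving 0.91407 Si and 1.82814 O.
Oxygen sums to 2.73491; scaling by 6/2.73491 = 2.19386 puts the formula on 6 O.
Fe: 0.07294 × 2.19386 = 0.160 atoms per formula unit.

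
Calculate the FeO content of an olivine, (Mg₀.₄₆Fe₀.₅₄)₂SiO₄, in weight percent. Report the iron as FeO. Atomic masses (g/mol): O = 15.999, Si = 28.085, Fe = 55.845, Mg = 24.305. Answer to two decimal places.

Molar mass of (Mg₀.₄₆Fe₀.₅₄)₂SiO₄ = 0.92·24.305 + 1.08·55.845 + 1·28.085 + 4·15.999 = 174.754 g/mol.
Each formula unit contains 1.08 Fe, equivalent to 1.08/1 = 1.0800 mol FeO.
M(FeO) = 1×55.845 + 1×15.999 = 71.844 g/mol.
Mass of FeO per formula unit = 1.0800 × 71.844 = 77.592 g.
FeO wt% = 77.592 / 174.754 × 100 = 44.40%.

44.40 wt%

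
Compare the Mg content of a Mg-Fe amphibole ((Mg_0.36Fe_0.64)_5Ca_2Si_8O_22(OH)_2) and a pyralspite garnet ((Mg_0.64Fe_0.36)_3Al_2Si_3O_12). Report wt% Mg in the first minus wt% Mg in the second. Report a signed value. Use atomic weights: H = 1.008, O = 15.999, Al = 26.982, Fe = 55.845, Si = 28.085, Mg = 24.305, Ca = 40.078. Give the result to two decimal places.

M((Mg_0.36Fe_0.64)_5Ca_2Si_8O_22(OH)_2) = 913.281 g/mol, so wt% Mg = 43.749/913.281 × 100 = 4.79%.
M((Mg_0.64Fe_0.36)_3Al_2Si_3O_12) = 437.185 g/mol, so wt% Mg = 46.666/437.185 × 100 = 10.67%.
4.79 − 10.67 = -5.88 pp.

-5.88 percentage points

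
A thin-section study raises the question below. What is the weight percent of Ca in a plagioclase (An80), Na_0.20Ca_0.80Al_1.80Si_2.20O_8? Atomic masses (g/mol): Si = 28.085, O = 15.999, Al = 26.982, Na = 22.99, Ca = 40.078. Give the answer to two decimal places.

Formula mass = 0.20·22.99 + 0.80·40.078 + 1.80·26.982 + 2.20·28.085 + 8·15.999 = 275.007 g/mol, of which 32.062 g is Ca.
So Ca makes up 32.062/275.007 = 0.1166 of the mass, i.e. 11.66%.

11.66 wt%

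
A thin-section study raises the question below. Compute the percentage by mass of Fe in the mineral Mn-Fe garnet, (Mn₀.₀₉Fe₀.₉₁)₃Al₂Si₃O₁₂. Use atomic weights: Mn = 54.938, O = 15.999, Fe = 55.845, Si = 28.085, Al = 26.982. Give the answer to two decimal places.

M((Mn₀.₀₉Fe₀.₉₁)₃Al₂Si₃O₁₂) = 497.497 g/mol.
Fe contributes 2.73 × 55.845 = 152.457 g per mole.
152.457/497.497 = 0.3064 → 30.64%.

30.64 mass %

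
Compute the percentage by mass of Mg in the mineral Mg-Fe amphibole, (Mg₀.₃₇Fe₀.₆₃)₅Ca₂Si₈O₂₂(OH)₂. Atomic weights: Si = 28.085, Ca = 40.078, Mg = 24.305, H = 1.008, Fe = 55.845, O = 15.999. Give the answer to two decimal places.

4.93 mass %

M((Mg₀.₃₇Fe₀.₆₃)₅Ca₂Si₈O₂₂(OH)₂) = 911.704 g/mol.
Mg contributes 1.85 × 24.305 = 44.964 g per mole.
44.964/911.704 = 0.0493 → 4.93%.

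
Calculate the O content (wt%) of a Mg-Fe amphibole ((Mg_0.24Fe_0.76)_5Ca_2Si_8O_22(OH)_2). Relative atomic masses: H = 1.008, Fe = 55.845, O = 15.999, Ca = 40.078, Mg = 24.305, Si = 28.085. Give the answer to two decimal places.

41.19 wt%

M((Mg_0.24Fe_0.76)_5Ca_2Si_8O_22(OH)_2) = 932.205 g/mol.
O contributes 24 × 15.999 = 383.976 g per mole.
383.976/932.205 = 0.4119 → 41.19%.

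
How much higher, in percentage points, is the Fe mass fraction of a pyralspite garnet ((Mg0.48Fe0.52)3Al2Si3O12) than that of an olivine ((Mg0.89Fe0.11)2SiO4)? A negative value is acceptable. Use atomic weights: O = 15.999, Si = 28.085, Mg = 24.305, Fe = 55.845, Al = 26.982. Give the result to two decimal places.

M((Mg0.48Fe0.52)3Al2Si3O12) = 452.324 g/mol, so wt% Fe = 87.118/452.324 × 100 = 19.26%.
M((Mg0.89Fe0.11)2SiO4) = 147.630 g/mol, so wt% Fe = 12.286/147.630 × 100 = 8.32%.
19.26 − 8.32 = 10.94 pp.

10.94 percentage points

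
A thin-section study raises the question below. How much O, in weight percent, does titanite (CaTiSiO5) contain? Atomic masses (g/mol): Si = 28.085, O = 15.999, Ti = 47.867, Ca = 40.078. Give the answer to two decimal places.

Molar mass of CaTiSiO5: 1·40.078 + 1·47.867 + 1·28.085 + 5·15.999 = 196.025 g/mol.
Mass of O per formula unit: 5 × 15.999 = 79.995 g.
Weight fraction O = 79.995 / 196.025 = 0.4081.

40.81 weight percent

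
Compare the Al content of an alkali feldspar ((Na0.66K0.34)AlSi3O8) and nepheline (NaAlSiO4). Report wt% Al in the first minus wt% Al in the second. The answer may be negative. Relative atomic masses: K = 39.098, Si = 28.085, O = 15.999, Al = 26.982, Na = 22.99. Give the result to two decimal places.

-8.91 percentage points

First mineral: 26.982 g Al in 267.696 g formula = 10.08 wt% Al.
Second mineral: 26.982 g Al in 142.053 g formula = 18.99 wt% Al.
10.08% − 18.99% gives a difference of -8.91 percentage points.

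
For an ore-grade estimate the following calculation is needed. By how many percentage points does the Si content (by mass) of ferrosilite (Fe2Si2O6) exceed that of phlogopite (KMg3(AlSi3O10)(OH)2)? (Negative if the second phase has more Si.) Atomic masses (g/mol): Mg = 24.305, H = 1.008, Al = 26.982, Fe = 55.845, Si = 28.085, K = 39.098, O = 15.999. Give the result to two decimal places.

1.10 percentage points

First mineral: 56.170 g Si in 263.854 g formula = 21.29 wt% Si.
Second mineral: 84.255 g Si in 417.254 g formula = 20.19 wt% Si.
21.29% − 20.19% gives a difference of 1.10 percentage points.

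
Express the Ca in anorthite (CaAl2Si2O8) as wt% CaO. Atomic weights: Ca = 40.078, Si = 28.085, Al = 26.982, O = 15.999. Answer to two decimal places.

20.16 wt%

M(CaAl2Si2O8) = 278.204 g/mol; M(CaO) = 56.077 g/mol.
Moles CaO per formula unit = 1 Ca ÷ 1 = 1.0000.
CaO fraction = (1.0000 × 56.077) / 278.204 = 56.077/278.204 = 0.2016.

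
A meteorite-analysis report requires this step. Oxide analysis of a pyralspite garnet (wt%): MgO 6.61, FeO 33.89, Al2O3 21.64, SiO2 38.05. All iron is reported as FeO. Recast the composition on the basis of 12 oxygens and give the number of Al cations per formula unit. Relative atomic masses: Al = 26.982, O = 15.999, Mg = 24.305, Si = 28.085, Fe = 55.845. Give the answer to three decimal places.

MgO (M=40.304): mol = 0.16400; Mg = 0.16400, O = 0.16400.
FeO (M=71.844): mol = 0.47172; Fe = 0.47172, O = 0.47172.
Al2O3 (M=101.961): mol = 0.21224; Al = 0.42448, O = 0.63672.
SiO2 (M=60.083): mol = 0.63329; Si = 0.63329, O = 1.26658.
ΣO = 2.53902; factor = 12/ΣO = 4.72623.
Al apfu = 0.42448 × 4.72623 = 2.006.

2.006 Al apfu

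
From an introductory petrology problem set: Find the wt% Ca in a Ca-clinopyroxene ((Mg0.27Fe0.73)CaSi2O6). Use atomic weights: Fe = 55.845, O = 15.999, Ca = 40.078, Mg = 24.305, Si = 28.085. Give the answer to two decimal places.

Formula mass = 0.27·24.305 + 0.73·55.845 + 1·40.078 + 2·28.085 + 6·15.999 = 239.571 g/mol, of which 40.078 g is Ca.
So Ca makes up 40.078/239.571 = 0.1673 of the mass, i.e. 16.73%.

16.73 wt%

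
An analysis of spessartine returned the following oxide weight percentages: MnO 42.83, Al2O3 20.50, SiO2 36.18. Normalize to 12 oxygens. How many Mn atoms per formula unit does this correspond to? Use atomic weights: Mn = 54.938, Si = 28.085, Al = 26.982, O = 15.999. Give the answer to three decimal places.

3.005 Mn apfu

MnO: 42.83/70.937 = 0.60378 mol → 0.60378 mol Mn, 0.60378 mol O.
Al2O3: 20.50/101.961 = 0.20106 mol → 0.40212 mol Al, 0.60318 mol O.
SiO2: 36.18/60.083 = 0.60217 mol → 0.60217 mol Si, 1.20434 mol O.
Total oxygen = 2.41130 mol. Normalization factor = 12/2.41130 = 4.97657.
Mn per 12 O = 0.60378 × 4.97657 = 3.005.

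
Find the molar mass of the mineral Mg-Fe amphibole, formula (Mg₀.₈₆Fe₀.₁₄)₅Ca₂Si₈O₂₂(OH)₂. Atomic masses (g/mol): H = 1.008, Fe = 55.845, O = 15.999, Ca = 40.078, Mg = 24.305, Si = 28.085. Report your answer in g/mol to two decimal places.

The formula mass is the sum 4.30(24.305) + 0.70(55.845) + 2(40.078) + 8(28.085) + 24(15.999) + 2(1.008).

834.43 g/mol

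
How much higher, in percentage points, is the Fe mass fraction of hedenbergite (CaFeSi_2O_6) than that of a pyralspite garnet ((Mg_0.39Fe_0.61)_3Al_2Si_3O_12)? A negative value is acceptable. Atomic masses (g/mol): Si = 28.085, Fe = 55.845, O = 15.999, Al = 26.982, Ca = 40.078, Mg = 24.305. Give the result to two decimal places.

0.33 percentage points

Fe in CaFeSi_2O_6: molar mass 248.087 g/mol; 1×55.845 = 55.845 g → 22.51 wt%.
Fe in (Mg_0.39Fe_0.61)_3Al_2Si_3O_12: molar mass 460.840 g/mol; 1.83×55.845 = 102.196 g → 22.18 wt%.
Difference = 22.51 − 22.18 = 0.33 percentage points.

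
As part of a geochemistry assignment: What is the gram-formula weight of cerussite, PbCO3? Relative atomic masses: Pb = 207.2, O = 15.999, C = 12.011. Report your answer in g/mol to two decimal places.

Pb: 1 × 207.2 = 207.2000
C: 1 × 12.011 = 12.0110
O: 3 × 15.999 = 47.9970
Summing the contributions gives the formula mass.

267.21 g/mol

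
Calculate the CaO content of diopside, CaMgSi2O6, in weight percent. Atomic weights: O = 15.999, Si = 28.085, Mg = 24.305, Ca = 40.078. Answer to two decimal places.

25.90 wt%

M(CaMgSi2O6) = 216.547 g/mol; M(CaO) = 56.077 g/mol.
Moles CaO per formula unit = 1 Ca ÷ 1 = 1.0000.
CaO fraction = (1.0000 × 56.077) / 216.547 = 56.077/216.547 = 0.2590.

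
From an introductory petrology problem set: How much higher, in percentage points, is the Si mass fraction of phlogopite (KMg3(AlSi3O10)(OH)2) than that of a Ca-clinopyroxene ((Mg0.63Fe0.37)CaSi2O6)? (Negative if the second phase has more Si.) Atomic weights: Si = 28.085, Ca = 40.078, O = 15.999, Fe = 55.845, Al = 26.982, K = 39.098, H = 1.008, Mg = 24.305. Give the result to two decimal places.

-4.42 percentage points

Si in KMg3(AlSi3O10)(OH)2: molar mass 417.254 g/mol; 3×28.085 = 84.255 g → 20.19 wt%.
Si in (Mg0.63Fe0.37)CaSi2O6: molar mass 228.217 g/mol; 2×28.085 = 56.170 g → 24.61 wt%.
Difference = 20.19 − 24.61 = -4.42 percentage points.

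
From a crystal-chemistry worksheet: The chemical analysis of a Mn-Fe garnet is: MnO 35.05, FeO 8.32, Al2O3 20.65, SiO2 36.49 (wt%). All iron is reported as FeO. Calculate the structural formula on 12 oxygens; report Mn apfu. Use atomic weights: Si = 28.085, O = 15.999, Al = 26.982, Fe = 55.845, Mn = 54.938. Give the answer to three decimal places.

MnO: 35.05/70.937 = 0.49410 mol → 0.49410 mol Mn, 0.49410 mol O.
FeO: 8.32/71.844 = 0.11581 mol → 0.11581 mol Fe, 0.11581 mol O.
Al2O3: 20.65/101.961 = 0.20253 mol → 0.40506 mol Al, 0.60759 mol O.
SiO2: 36.49/60.083 = 0.60733 mol → 0.60733 mol Si, 1.21466 mol O.
Total oxygen = 2.43216 mol. Normalization factor = 12/2.43216 = 4.93389.
Mn per 12 O = 0.49410 × 4.93389 = 2.438.

2.438 Mn apfu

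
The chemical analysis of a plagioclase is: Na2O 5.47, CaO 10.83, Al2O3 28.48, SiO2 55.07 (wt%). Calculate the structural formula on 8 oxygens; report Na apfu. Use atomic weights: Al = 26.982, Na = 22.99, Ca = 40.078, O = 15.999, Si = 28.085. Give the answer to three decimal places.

0.478 Na apfu

Na2O (M=61.979): mol = 0.08826; Na = 0.17652, O = 0.08826.
CaO (M=56.077): mol = 0.19313; Ca = 0.19313, O = 0.19313.
Al2O3 (M=101.961): mol = 0.27932; Al = 0.55864, O = 0.83796.
SiO2 (M=60.083): mol = 0.91657; Si = 0.91657, O = 1.83314.
ΣO = 2.95249; factor = 8/ΣO = 2.70958.
Na apfu = 0.17652 × 2.70958 = 0.478.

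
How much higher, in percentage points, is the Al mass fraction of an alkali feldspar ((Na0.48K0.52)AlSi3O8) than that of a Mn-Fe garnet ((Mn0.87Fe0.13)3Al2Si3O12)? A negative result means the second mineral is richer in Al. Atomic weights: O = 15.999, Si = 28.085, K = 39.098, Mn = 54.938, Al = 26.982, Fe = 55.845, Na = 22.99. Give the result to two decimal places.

First mineral: 26.982 g Al in 270.595 g formula = 9.97 wt% Al.
Second mineral: 53.964 g Al in 495.375 g formula = 10.89 wt% Al.
9.97% − 10.89% gives a difference of -0.92 percentage points.

-0.92 percentage points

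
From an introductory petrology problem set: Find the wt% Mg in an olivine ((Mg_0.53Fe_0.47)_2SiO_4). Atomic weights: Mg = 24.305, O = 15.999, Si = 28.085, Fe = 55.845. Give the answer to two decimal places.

M((Mg_0.53Fe_0.47)_2SiO_4) = 170.339 g/mol.
Mg contributes 1.06 × 24.305 = 25.763 g per mole.
25.763/170.339 = 0.1512 → 15.12%.

15.12 mass %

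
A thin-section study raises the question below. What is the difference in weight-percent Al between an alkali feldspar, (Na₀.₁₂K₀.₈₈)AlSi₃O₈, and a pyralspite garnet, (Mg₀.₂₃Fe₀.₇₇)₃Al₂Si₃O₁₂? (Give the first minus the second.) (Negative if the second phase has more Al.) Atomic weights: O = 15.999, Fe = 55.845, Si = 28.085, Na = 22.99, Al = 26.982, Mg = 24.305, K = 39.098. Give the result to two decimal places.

M((Na₀.₁₂K₀.₈₈)AlSi₃O₈) = 276.394 g/mol, so wt% Al = 26.982/276.394 × 100 = 9.76%.
M((Mg₀.₂₃Fe₀.₇₇)₃Al₂Si₃O₁₂) = 475.979 g/mol, so wt% Al = 53.964/475.979 × 100 = 11.34%.
9.76 − 11.34 = -1.58 pp.

-1.58 percentage points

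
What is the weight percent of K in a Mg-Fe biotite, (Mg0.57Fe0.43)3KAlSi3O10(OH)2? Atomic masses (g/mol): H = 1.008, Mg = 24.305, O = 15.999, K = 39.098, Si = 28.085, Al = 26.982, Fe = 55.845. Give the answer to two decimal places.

8.54 weight percent

Formula mass = 1.71·24.305 + 1.29·55.845 + 1·39.098 + 1·26.982 + 3·28.085 + 12·15.999 + 2·1.008 = 457.941 g/mol, of which 39.098 g is K.
So K makes up 39.098/457.941 = 0.0854 of the mass, i.e. 8.54%.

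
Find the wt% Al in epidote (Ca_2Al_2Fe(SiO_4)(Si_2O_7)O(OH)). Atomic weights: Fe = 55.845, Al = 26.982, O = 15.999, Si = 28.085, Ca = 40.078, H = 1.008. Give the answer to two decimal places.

M(Ca_2Al_2Fe(SiO_4)(Si_2O_7)O(OH)) = 483.215 g/mol.
Al contributes 2 × 26.982 = 53.964 g per mole.
53.964/483.215 = 0.1117 → 11.17%.

11.17 wt%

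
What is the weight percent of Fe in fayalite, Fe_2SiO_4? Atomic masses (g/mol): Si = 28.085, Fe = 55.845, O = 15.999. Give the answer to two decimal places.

54.81 wt%

Molar mass of Fe_2SiO_4: 2*55.845 + 1*28.085 + 4*15.999 = 203.771 g/mol.
Mass of Fe per formula unit: 2 × 55.845 = 111.690 g.
Weight fraction Fe = 111.690 / 203.771 = 0.5481.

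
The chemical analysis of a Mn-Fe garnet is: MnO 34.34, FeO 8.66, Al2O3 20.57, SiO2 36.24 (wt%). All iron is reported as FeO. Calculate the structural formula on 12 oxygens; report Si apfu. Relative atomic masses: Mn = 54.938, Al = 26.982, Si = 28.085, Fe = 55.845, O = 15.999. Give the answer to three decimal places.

2.996 Si apfu

34.34 wt% MnO ÷ 70.937 g/mol = 0.48409 mol, giving 0.48409 Mn and 0.48409 O.
8.66 wt% FeO ÷ 71.844 g/mol = 0.12054 mol, giving 0.12054 Fe and 0.12054 O.
20.57 wt% Al2O3 ÷ 101.961 g/mol = 0.20174 mol, giving 0.40348 Al and 0.60522 O.
36.24 wt% SiO2 ÷ 60.083 g/mol = 0.60317 mol, giving 0.60317 Si and 1.20634 O.
Oxygen sums to 2.41619; scaling by 12/2.41619 = 4.96650 puts the formula on 12 O.
Si: 0.60317 × 4.96650 = 2.996 atoms per formula unit.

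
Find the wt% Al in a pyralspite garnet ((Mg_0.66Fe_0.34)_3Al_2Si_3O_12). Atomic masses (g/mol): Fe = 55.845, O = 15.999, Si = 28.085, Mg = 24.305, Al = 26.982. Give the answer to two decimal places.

Formula mass = 1.98×24.305 + 1.02×55.845 + 2×26.982 + 3×28.085 + 12×15.999 = 435.293 g/mol, of which 53.964 g is Al.
So Al makes up 53.964/435.293 = 0.1240 of the mass, i.e. 12.40%.

12.40 mass %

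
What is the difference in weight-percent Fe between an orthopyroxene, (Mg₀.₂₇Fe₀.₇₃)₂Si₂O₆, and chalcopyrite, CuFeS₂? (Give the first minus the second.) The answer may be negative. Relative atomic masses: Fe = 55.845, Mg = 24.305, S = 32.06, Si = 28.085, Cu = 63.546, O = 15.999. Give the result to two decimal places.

Fe in (Mg₀.₂₇Fe₀.₇₃)₂Si₂O₆: molar mass 246.822 g/mol; 1.46×55.845 = 81.534 g → 33.03 wt%.
Fe in CuFeS₂: molar mass 183.511 g/mol; 1×55.845 = 55.845 g → 30.43 wt%.
Difference = 33.03 − 30.43 = 2.60 percentage points.

2.60 percentage points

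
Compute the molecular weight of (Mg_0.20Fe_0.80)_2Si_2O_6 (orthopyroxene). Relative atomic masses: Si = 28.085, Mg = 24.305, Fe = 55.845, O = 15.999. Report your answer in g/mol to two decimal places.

251.24 g/mol

M = 0.40*24.305 + 1.60*55.845 + 2*28.085 + 6*15.999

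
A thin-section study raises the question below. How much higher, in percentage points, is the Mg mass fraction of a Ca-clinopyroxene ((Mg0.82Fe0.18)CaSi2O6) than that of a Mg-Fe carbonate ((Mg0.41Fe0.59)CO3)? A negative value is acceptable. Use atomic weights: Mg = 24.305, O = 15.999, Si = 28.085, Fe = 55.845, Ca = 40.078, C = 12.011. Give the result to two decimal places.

-0.71 percentage points

First mineral: 19.930 g Mg in 222.224 g formula = 8.97 wt% Mg.
Second mineral: 9.965 g Mg in 102.922 g formula = 9.68 wt% Mg.
8.97% − 9.68% gives a difference of -0.71 percentage points.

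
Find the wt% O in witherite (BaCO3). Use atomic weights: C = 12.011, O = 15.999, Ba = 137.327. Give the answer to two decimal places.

M(BaCO3) = 197.335 g/mol.
O contributes 3 × 15.999 = 47.997 g per mole.
47.997/197.335 = 0.2432 → 24.32%.

24.32 wt%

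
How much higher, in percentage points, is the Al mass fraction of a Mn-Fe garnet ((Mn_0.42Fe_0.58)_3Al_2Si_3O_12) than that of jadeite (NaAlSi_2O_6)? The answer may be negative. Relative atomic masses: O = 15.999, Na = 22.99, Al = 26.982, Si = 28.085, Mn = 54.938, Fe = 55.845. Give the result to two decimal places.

Al in (Mn_0.42Fe_0.58)_3Al_2Si_3O_12: molar mass 496.599 g/mol; 2×26.982 = 53.964 g → 10.87 wt%.
Al in NaAlSi_2O_6: molar mass 202.136 g/mol; 1×26.982 = 26.982 g → 13.35 wt%.
Difference = 10.87 − 13.35 = -2.48 percentage points.

-2.48 percentage points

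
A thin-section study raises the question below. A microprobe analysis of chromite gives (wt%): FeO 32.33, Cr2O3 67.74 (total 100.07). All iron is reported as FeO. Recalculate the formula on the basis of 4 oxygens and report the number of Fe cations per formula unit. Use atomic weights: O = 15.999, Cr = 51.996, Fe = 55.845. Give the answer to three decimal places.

FeO (M=71.844): mol = 0.45000; Fe = 0.45000, O = 0.45000.
Cr2O3 (M=151.989): mol = 0.44569; Cr = 0.89138, O = 1.33707.
ΣO = 1.78707; factor = 4/ΣO = 2.23830.
Fe apfu = 0.45000 × 2.23830 = 1.007.

1.007 Fe apfu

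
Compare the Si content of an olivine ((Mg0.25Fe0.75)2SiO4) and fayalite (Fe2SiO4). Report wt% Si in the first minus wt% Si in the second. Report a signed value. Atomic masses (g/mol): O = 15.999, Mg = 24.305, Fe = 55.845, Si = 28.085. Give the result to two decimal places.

M((Mg0.25Fe0.75)2SiO4) = 188.001 g/mol, so wt% Si = 28.085/188.001 × 100 = 14.94%.
M(Fe2SiO4) = 203.771 g/mol, so wt% Si = 28.085/203.771 × 100 = 13.78%.
14.94 − 13.78 = 1.16 pp.

1.16 percentage points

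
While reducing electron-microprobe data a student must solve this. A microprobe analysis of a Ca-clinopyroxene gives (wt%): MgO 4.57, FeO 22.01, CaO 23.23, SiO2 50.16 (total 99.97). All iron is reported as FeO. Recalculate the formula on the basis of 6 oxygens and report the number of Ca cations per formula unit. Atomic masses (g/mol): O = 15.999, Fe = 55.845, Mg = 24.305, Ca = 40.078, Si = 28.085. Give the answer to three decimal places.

4.57 wt% MgO ÷ 40.304 g/mol = 0.11339 mol, giving 0.11339 Mg and 0.11339 O.
22.01 wt% FeO ÷ 71.844 g/mol = 0.30636 mol, giving 0.30636 Fe and 0.30636 O.
23.23 wt% CaO ÷ 56.077 g/mol = 0.41425 mol, giving 0.41425 Ca and 0.41425 O.
50.16 wt% SiO2 ÷ 60.083 g/mol = 0.83485 mol, giving 0.83485 Si and 1.66970 O.
Oxygen sums to 2.50370; scaling by 6/2.50370 = 2.39645 puts the formula on 6 O.
Ca: 0.41425 × 2.39645 = 0.993 atoms per formula unit.

0.993 Ca apfu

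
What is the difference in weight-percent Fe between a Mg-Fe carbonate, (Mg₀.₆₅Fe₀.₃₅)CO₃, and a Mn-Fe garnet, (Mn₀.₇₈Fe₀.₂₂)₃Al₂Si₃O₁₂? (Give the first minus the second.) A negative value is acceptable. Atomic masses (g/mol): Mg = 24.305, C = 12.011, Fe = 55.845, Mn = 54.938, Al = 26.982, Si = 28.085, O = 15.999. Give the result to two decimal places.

13.06 percentage points

Fe in (Mg₀.₆₅Fe₀.₃₅)CO₃: molar mass 95.352 g/mol; 0.35×55.845 = 19.546 g → 20.50 wt%.
Fe in (Mn₀.₇₈Fe₀.₂₂)₃Al₂Si₃O₁₂: molar mass 495.620 g/mol; 0.66×55.845 = 36.858 g → 7.44 wt%.
Difference = 20.50 − 7.44 = 13.06 percentage points.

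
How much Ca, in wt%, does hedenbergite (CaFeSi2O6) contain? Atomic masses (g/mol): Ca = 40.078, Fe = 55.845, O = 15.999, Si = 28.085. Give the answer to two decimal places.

16.15 wt%

Molar mass of CaFeSi2O6: 1·40.078 + 1·55.845 + 2·28.085 + 6·15.999 = 248.087 g/mol.
Mass of Ca per formula unit: 1 × 40.078 = 40.078 g.
Weight fraction Ca = 40.078 / 248.087 = 0.1615.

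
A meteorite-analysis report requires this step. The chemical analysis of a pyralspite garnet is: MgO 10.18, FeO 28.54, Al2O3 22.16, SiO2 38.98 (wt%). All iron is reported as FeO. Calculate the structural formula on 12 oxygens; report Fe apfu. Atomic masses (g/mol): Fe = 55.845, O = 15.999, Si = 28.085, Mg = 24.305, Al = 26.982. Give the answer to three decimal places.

MgO: 10.18/40.304 = 0.25258 mol → 0.25258 mol Mg, 0.25258 mol O.
FeO: 28.54/71.844 = 0.39725 mol → 0.39725 mol Fe, 0.39725 mol O.
Al2O3: 22.16/101.961 = 0.21734 mol → 0.43468 mol Al, 0.65202 mol O.
SiO2: 38.98/60.083 = 0.64877 mol → 0.64877 mol Si, 1.29754 mol O.
Total oxygen = 2.59939 mol. Normalization factor = 12/2.59939 = 4.61647.
Fe per 12 O = 0.39725 × 4.61647 = 1.834.

1.834 Fe apfu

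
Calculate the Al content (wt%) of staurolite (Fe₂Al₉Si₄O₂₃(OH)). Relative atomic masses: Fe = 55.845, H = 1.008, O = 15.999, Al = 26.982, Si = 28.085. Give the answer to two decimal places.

28.51 wt%

Formula mass = 2*55.845 + 9*26.982 + 4*28.085 + 24*15.999 + 1*1.008 = 851.852 g/mol, of which 242.838 g is Al.
So Al makes up 242.838/851.852 = 0.2851 of the mass, i.e. 28.51%.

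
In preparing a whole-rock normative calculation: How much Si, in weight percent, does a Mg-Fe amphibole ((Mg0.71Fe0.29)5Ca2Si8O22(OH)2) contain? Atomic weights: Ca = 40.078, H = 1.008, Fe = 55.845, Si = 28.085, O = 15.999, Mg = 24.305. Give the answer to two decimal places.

26.18 weight percent

Molar mass of (Mg0.71Fe0.29)5Ca2Si8O22(OH)2: 3.55·24.305 + 1.45·55.845 + 2·40.078 + 8·28.085 + 24·15.999 + 2·1.008 = 858.086 g/mol.
Mass of Si per formula unit: 8 × 28.085 = 224.680 g.
Weight fraction Si = 224.680 / 858.086 = 0.2618.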